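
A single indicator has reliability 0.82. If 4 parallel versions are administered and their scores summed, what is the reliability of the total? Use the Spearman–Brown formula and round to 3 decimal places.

0.948

ρ_k = kρ / (1 + (k−1)ρ) = 4·0.82 / (1 + 3·0.82) = 3.280 / 3.460 = 0.948.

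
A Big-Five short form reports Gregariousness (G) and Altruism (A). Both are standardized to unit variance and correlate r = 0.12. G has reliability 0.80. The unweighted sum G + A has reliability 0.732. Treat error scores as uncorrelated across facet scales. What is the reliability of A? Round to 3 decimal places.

Var(G+A) = 2 + 2·0.12 = 2.240.
True-score variance = ρ_G + ρ_A + 2·0.12, so 0.732 = (0.80 + ρ_A + 0.24) / 2.240.
ρ_A = 0.732·2.240 − 0.80 − 0.24 = 0.600.

0.600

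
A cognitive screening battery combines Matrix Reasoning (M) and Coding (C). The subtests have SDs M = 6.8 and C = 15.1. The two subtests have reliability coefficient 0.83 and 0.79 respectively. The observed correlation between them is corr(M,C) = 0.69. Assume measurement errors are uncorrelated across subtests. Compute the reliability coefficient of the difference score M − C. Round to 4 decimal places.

Var(M−C) = 6.8² + 15.1² − 2·6.8·15.1·0.69 = 274.25 − 141.698 = 132.552.
With uncorrelated errors the cross-covariances are all true-score covariance, so they carry over unchanged; only the diagonal terms shrink to ρᵢσᵢ².
True-score variance = [6.8²·0.83 + 15.1²·0.79] − 141.698 = 218.507 − 141.698 = 76.8087.
Reliability = 76.8087 / 132.552 = 0.5795.

0.5795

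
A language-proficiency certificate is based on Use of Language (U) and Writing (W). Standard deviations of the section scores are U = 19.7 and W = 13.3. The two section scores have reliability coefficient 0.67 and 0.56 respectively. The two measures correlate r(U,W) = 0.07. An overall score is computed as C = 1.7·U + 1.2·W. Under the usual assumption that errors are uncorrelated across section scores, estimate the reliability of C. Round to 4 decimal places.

0.6677

Var(C) = 1.7²·19.7² + 1.2²·13.3² + 2·[2.04·19.7·13.3·0.07] = 1376.3 + 74.8301 = 1451.13.
Because errors are independent across components, Cov(Tᵢ,Tⱼ) = Cov(Xᵢ,Xⱼ); the off-diagonal part of the true-score variance is the same as above.
True-score variance = [1.7²·19.7²·0.67 + 1.2²·13.3²·0.56] + 74.8301 = 894.103 + 74.8301 = 968.933.
Reliability = 968.933 / 1451.13 = 0.6677.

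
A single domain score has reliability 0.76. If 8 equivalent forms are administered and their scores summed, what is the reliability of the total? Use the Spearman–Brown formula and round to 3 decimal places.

0.962

ρ_k = kρ / (1 + (k−1)ρ) = 8·0.76 / (1 + 7·0.76) = 6.080 / 6.320 = 0.962.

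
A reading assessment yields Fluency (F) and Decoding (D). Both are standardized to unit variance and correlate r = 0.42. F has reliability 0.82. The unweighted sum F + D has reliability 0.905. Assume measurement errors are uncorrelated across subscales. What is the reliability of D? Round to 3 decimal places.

0.910

Var(F+D) = 2 + 2·0.42 = 2.840.
True-score variance = ρ_F + ρ_D + 2·0.42, so 0.905 = (0.82 + ρ_D + 0.84) / 2.840.
ρ_D = 0.905·2.840 − 0.82 − 0.84 = 0.910.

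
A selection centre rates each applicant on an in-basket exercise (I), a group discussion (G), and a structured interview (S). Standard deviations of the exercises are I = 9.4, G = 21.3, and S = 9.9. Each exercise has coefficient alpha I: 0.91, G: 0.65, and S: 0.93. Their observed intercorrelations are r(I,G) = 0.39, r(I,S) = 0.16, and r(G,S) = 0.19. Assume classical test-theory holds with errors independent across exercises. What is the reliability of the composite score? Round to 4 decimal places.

Var(I+G+S) = 9.4² + 21.3² + 9.9² + 2·[9.4·21.3·0.39 + 9.4·9.9·0.16 + 21.3·9.9·0.19] = 640.06 + 266.081 = 906.141.
Under uncorrelated errors the observed covariances equal the true-score covariances, so only the own-variance terms attenuate.
True-score variance = [9.4²·0.91 + 21.3²·0.65 + 9.9²·0.93] + 266.081 = 466.455 + 266.081 = 732.537.
Reliability = 732.537 / 906.141 = 0.8084.

0.8084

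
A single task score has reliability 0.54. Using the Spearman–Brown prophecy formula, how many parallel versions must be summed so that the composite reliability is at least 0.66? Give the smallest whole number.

2

k ≥ ρ*(1−ρ₁)/(ρ₁(1−ρ*)) = 0.66·0.46 / (0.54·0.34) = 1.654.
Smallest integer k = 2.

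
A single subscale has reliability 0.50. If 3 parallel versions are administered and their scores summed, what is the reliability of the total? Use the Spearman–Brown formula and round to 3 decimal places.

0.750

ρ_k = kρ / (1 + (k−1)ρ) = 3·0.50 / (1 + 2·0.50) = 1.500 / 2.000 = 0.750.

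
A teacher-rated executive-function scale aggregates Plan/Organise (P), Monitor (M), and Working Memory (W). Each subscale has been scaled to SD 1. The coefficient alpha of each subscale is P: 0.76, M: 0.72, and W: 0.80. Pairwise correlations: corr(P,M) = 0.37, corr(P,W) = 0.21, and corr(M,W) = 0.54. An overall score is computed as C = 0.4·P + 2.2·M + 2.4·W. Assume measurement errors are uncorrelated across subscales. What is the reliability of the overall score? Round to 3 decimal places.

Var(C) = 0.4² + 2.2² + 2.4² + 2·[0.88·0.37 + 0.96·0.21 + 5.28·0.54] = 10.76 + 6.7568 = 17.5168.
Under uncorrelated errors the observed covariances equal the true-score covariances, so only the own-variance terms attenuate.
True-score variance = [0.4²·0.76 + 2.2²·0.72 + 2.4²·0.80] + 6.7568 = 8.2144 + 6.7568 = 14.9712.
Reliability = 14.9712 / 17.5168 = 0.855.

0.855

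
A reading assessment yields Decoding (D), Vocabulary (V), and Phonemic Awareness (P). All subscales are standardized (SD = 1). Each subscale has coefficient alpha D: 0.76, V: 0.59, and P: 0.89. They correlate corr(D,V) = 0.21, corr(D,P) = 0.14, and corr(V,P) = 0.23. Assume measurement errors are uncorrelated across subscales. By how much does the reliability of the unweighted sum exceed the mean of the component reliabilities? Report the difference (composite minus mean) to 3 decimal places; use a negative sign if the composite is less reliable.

Var(sum) = 3 + 1.16 = 4.16; true-score variance = 2.24 + 1.16 = 3.4; composite reliability = 0.8173.
Mean component reliability = 0.7467.
Difference = 0.8173 − 0.7467 = 0.071.

0.071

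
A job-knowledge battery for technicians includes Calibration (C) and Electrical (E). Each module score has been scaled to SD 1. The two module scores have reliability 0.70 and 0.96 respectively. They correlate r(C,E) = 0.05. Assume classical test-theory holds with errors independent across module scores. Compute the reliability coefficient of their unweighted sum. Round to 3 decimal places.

Var(C+E) = 2 + 2·[0.05] = 2 + 0.1 = 2.1.
Under uncorrelated errors the observed covariances equal the true-score covariances, so only the own-variance terms attenuate.
True-score variance = [0.70 + 0.96] + 0.1 = 1.66 + 0.1 = 1.76.
Reliability = 1.76 / 2.1 = 0.838.

0.838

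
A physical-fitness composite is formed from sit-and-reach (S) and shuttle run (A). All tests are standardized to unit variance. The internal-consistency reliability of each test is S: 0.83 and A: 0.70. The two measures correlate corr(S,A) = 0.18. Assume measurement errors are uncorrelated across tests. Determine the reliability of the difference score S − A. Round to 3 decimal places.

Var(S−A) = 1 + 1 − 2·0.18 = 2 − 0.36 = 1.64.
Because errors are independent across components, Cov(Tᵢ,Tⱼ) = Cov(Xᵢ,Xⱼ); the off-diagonal part of the true-score variance is the same as above.
True-score variance = [0.83 + 0.70] − 0.36 = 1.53 − 0.36 = 1.17.
Reliability = 1.17 / 1.64 = 0.713.

0.713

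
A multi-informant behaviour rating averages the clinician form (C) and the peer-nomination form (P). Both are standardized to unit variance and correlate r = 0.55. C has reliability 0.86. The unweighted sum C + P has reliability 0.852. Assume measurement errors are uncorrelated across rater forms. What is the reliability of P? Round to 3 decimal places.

0.681

Var(C+P) = 2 + 2·0.55 = 3.100.
True-score variance = ρ_C + ρ_P + 2·0.55, so 0.852 = (0.86 + ρ_P + 1.10) / 3.100.
ρ_P = 0.852·3.100 − 0.86 − 1.10 = 0.681.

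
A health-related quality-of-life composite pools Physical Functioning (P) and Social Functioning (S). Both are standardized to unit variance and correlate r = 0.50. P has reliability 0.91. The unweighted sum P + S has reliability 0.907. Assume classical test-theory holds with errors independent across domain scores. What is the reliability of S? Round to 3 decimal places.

Var(P+S) = 2 + 2·0.50 = 3.000.
True-score variance = ρ_P + ρ_S + 2·0.50, so 0.907 = (0.91 + ρ_S + 1.00) / 3.000.
ρ_S = 0.907·3.000 − 0.91 − 1.00 = 0.811.

0.811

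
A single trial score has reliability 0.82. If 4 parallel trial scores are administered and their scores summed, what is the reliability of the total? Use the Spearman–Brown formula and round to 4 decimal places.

ρ_k = kρ / (1 + (k−1)ρ) = 4·0.82 / (1 + 3·0.82) = 3.280 / 3.460 = 0.9480.

0.9480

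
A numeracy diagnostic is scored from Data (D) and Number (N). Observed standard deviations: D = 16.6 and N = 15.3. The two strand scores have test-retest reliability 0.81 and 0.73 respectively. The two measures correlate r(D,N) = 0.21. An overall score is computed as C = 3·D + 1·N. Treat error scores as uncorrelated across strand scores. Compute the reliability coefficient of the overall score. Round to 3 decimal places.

0.824

Var(C) = 3²·16.6² + 15.3² + 2·[3·16.6·15.3·0.21] = 2714.13 + 320.015 = 3034.14.
Because errors are independent across components, Cov(Tᵢ,Tⱼ) = Cov(Xᵢ,Xⱼ); the off-diagonal part of the true-score variance is the same as above.
True-score variance = [3²·16.6²·0.81 + 15.3²·0.73] + 320.015 = 2179.72 + 320.015 = 2499.73.
Reliability = 2499.73 / 3034.14 = 0.824.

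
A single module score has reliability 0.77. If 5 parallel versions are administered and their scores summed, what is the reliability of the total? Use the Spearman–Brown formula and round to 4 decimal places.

ρ_k = kρ / (1 + (k−1)ρ) = 5·0.77 / (1 + 4·0.77) = 3.850 / 4.080 = 0.9436.

0.9436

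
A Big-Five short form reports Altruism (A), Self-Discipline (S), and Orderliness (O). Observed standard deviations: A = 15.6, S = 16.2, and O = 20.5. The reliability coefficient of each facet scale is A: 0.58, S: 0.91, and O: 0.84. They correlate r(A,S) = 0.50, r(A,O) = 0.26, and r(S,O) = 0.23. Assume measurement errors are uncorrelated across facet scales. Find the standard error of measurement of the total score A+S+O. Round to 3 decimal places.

Var(total) = 926.05 + 571.782 = 1497.83.
True-score variance = 732.979 + 571.782 = 1304.76, so reliability = 0.8711.
Error variance = 1497.83 − 1304.76 = 193.071; SEM = √193.071 = 13.895.

13.895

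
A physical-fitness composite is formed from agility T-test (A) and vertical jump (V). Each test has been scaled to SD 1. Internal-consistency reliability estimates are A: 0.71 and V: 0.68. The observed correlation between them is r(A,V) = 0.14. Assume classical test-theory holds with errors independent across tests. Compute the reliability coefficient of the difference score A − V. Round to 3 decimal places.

Var(A−V) = 1 + 1 − 2·0.14 = 2 − 0.28 = 1.72.
Under uncorrelated errors the observed covariances equal the true-score covariances, so only the own-variance terms attenuate.
True-score variance = [0.71 + 0.68] − 0.28 = 1.39 − 0.28 = 1.11.
Reliability = 1.11 / 1.72 = 0.645.

0.645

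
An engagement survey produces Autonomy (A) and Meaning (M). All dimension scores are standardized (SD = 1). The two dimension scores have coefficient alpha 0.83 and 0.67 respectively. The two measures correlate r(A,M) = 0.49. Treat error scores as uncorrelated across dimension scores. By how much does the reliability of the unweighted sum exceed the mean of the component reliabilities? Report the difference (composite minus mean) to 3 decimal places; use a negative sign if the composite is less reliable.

Var(sum) = 2 + 0.98 = 2.98; true-score variance = 1.5 + 0.98 = 2.48; composite reliability = 0.8322.
Mean component reliability = 0.7500.
Difference = 0.8322 − 0.7500 = 0.082.

0.082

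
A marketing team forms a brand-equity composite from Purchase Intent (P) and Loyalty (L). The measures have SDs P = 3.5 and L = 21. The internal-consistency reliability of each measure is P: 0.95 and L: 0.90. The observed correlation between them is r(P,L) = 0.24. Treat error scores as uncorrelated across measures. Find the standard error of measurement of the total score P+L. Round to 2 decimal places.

6.69

Var(total) = 453.25 + 35.28 = 488.53.
True-score variance = 408.538 + 35.28 = 443.817, so reliability = 0.9085.
Error variance = 488.53 − 443.817 = 44.7125; SEM = √44.7125 = 6.69.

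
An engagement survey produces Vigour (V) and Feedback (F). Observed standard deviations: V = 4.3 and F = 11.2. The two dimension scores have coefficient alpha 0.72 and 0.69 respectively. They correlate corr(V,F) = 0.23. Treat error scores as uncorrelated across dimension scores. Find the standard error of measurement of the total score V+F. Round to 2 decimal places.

6.64

Var(total) = 143.93 + 22.1536 = 166.084.
True-score variance = 99.8664 + 22.1536 = 122.02, so reliability = 0.7347.
Error variance = 166.084 − 122.02 = 44.0636; SEM = √44.0636 = 6.64.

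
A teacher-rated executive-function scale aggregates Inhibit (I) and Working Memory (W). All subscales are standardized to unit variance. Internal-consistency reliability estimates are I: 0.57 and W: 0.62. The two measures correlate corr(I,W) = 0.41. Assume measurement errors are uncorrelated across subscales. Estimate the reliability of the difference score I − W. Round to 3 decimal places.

0.314

Var(I−W) = 1 + 1 − 2·0.41 = 2 − 0.82 = 1.18.
Under uncorrelated errors the observed covariances equal the true-score covariances, so only the own-variance terms attenuate.
True-score variance = [0.57 + 0.62] − 0.82 = 1.19 − 0.82 = 0.37.
Reliability = 0.37 / 1.18 = 0.314.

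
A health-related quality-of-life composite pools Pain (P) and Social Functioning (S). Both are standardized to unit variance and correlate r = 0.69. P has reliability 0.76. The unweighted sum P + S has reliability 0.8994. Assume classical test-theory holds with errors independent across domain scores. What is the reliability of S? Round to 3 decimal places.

Var(P+S) = 2 + 2·0.69 = 3.380.
True-score variance = ρ_P + ρ_S + 2·0.69, so 0.8994 = (0.76 + ρ_S + 1.38) / 3.380.
ρ_S = 0.8994·3.380 − 0.76 − 1.38 = 0.900.

0.900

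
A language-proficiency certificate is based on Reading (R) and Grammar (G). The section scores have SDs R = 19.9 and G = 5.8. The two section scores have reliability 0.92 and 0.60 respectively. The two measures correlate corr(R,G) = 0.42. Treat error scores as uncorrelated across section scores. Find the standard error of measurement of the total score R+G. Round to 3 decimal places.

Var(total) = 429.65 + 96.9528 = 526.603.
True-score variance = 384.513 + 96.9528 = 481.466, so reliability = 0.9143.
Error variance = 526.603 − 481.466 = 45.1368; SEM = √45.1368 = 6.718.

6.718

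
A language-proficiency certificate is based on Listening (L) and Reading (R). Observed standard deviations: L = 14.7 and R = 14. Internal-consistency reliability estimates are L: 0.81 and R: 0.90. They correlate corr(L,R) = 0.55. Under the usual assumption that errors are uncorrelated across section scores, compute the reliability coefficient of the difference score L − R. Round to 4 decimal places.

0.6734

Var(L−R) = 14.7² + 14² − 2·14.7·14·0.55 = 412.09 − 226.38 = 185.71.
Because errors are independent across components, Cov(Tᵢ,Tⱼ) = Cov(Xᵢ,Xⱼ); the off-diagonal part of the true-score variance is the same as above.
True-score variance = [14.7²·0.81 + 14²·0.90] − 226.38 = 351.433 − 226.38 = 125.053.
Reliability = 125.053 / 185.71 = 0.6734.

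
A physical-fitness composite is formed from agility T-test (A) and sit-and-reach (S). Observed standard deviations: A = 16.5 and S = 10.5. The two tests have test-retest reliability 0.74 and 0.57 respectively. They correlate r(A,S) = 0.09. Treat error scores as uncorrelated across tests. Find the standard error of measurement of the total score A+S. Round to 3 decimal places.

Var(total) = 382.5 + 31.185 = 413.685.
True-score variance = 264.308 + 31.185 = 295.493, so reliability = 0.7143.
Error variance = 413.685 − 295.493 = 118.192; SEM = √118.192 = 10.872.

10.872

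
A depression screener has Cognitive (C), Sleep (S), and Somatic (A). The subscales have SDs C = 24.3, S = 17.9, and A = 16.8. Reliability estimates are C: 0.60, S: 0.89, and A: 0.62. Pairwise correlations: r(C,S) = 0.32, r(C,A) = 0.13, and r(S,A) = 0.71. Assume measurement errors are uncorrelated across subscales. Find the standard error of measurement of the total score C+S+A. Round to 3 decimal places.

19.460

Var(total) = 1193.14 + 811.546 = 2004.69.
True-score variance = 814.448 + 811.546 = 1625.99, so reliability = 0.8111.
Error variance = 2004.69 − 1625.99 = 378.692; SEM = √378.692 = 19.460.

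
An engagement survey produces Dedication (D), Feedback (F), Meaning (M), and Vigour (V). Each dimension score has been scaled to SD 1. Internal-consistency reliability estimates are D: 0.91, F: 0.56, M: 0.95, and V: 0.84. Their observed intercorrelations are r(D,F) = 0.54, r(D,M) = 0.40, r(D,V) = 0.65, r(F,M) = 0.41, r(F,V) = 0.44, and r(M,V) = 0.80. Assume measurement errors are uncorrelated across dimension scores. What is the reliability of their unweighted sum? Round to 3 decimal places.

0.929

Var(D+F+M+V) = 4 + 2·[0.54 + 0.40 + 0.65 + 0.41 + 0.44 + 0.80] = 4 + 6.48 = 10.48.
With uncorrelated errors the cross-covariances are all true-score covariance, so they carry over unchanged; only the diagonal terms shrink to ρᵢσᵢ².
True-score variance = [0.91 + 0.56 + 0.95 + 0.84] + 6.48 = 3.26 + 6.48 = 9.74.
Reliability = 9.74 / 10.48 = 0.929.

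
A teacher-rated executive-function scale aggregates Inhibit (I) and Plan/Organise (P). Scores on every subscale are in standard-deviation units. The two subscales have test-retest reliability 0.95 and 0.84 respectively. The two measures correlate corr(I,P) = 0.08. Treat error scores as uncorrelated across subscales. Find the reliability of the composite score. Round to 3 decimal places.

Var(I+P) = 2 + 2·[0.08] = 2 + 0.16 = 2.16.
With uncorrelated errors the cross-covariances are all true-score covariance, so they carry over unchanged; only the diagonal terms shrink to ρᵢσᵢ².
True-score variance = [0.95 + 0.84] + 0.16 = 1.79 + 0.16 = 1.95.
Reliability = 1.95 / 2.16 = 0.903.

0.903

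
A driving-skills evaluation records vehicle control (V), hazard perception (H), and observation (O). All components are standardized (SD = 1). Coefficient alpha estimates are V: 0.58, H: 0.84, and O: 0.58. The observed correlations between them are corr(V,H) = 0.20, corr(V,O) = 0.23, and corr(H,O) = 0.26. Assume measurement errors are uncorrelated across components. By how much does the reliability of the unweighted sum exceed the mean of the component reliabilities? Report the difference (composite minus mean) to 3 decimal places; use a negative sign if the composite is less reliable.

0.105

Var(sum) = 3 + 1.38 = 4.38; true-score variance = 2 + 1.38 = 3.38; composite reliability = 0.7717.
Mean component reliability = 0.6667.
Difference = 0.7717 − 0.6667 = 0.105.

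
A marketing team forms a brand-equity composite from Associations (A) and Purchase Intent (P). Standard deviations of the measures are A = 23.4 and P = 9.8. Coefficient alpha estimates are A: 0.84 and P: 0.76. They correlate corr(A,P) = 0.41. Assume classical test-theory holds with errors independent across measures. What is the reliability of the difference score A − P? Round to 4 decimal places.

0.7571

Var(A−P) = 23.4² + 9.8² − 2·23.4·9.8·0.41 = 643.6 − 188.042 = 455.558.
With uncorrelated errors the cross-covariances are all true-score covariance, so they carry over unchanged; only the diagonal terms shrink to ρᵢσᵢ².
True-score variance = [23.4²·0.84 + 9.8²·0.76] − 188.042 = 532.941 − 188.042 = 344.898.
Reliability = 344.898 / 455.558 = 0.7571.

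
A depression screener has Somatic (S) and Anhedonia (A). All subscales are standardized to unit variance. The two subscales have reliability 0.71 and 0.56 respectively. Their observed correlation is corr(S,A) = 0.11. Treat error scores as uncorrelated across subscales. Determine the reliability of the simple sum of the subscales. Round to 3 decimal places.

Var(S+A) = 2 + 2·[0.11] = 2 + 0.22 = 2.22.
Because errors are independent across components, Cov(Tᵢ,Tⱼ) = Cov(Xᵢ,Xⱼ); the off-diagonal part of the true-score variance is the same as above.
True-score variance = [0.71 + 0.56] + 0.22 = 1.27 + 0.22 = 1.49.
Reliability = 1.49 / 2.22 = 0.671.

0.671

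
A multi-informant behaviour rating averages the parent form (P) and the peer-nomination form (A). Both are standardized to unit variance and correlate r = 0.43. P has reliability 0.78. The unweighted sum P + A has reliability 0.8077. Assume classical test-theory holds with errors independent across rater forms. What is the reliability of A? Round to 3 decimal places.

Var(P+A) = 2 + 2·0.43 = 2.860.
True-score variance = ρ_P + ρ_A + 2·0.43, so 0.8077 = (0.78 + ρ_A + 0.86) / 2.860.
ρ_A = 0.8077·2.860 − 0.78 − 0.86 = 0.670.

0.670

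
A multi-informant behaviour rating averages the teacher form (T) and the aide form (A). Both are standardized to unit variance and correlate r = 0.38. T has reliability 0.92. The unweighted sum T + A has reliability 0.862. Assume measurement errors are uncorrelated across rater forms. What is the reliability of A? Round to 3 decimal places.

Var(T+A) = 2 + 2·0.38 = 2.760.
True-score variance = ρ_T + ρ_A + 2·0.38, so 0.862 = (0.92 + ρ_A + 0.76) / 2.760.
ρ_A = 0.862·2.760 − 0.92 − 0.76 = 0.699.

0.699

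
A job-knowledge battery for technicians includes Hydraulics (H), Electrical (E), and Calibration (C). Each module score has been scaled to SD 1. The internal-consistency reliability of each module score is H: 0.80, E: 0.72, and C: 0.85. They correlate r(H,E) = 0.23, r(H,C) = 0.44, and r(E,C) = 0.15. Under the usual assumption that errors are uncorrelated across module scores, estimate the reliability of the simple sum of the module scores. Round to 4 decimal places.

0.8642

Var(H+E+C) = 3 + 2·[0.23 + 0.44 + 0.15] = 3 + 1.64 = 4.64.
With uncorrelated errors the cross-covariances are all true-score covariance, so they carry over unchanged; only the diagonal terms shrink to ρᵢσᵢ².
True-score variance = [0.80 + 0.72 + 0.85] + 1.64 = 2.37 + 1.64 = 4.01.
Reliability = 4.01 / 4.64 = 0.8642.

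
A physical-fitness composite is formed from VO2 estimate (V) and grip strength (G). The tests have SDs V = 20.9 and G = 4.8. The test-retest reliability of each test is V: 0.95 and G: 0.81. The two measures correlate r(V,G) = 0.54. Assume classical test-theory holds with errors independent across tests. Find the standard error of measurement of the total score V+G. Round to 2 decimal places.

Var(total) = 459.85 + 108.346 = 568.196.
True-score variance = 433.632 + 108.346 = 541.977, so reliability = 0.9539.
Error variance = 568.196 − 541.977 = 26.2181; SEM = √26.2181 = 5.12.

5.12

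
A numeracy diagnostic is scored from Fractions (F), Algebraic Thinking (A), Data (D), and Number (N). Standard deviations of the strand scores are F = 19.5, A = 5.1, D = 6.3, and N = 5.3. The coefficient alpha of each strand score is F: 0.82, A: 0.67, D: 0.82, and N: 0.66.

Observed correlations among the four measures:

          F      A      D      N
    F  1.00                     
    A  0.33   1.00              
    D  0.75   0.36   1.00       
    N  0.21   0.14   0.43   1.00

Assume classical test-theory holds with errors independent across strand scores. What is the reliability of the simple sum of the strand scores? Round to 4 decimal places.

0.8866

Var(F+A+D+N) = 19.5² + 5.1² + 6.3² + 5.3² + 2·[19.5·5.1·0.33 + 19.5·6.3·0.75 + 19.5·5.3·0.21 + 5.1·6.3·0.36 + 5.1·5.3·0.14 + 6.3·5.3·0.43] = 474.04 + 352.736 = 826.776.
Under uncorrelated errors the observed covariances equal the true-score covariances, so only the own-variance terms attenuate.
True-score variance = [19.5²·0.82 + 5.1²·0.67 + 6.3²·0.82 + 5.3²·0.66] + 352.736 = 380.317 + 352.736 = 733.053.
Reliability = 733.053 / 826.776 = 0.8866.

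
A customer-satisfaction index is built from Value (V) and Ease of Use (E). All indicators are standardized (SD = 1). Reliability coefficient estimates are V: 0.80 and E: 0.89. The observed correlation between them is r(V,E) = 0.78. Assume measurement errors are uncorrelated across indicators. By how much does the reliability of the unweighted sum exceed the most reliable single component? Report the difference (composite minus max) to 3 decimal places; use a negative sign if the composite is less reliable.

0.023

Var(sum) = 2 + 1.56 = 3.56; true-score variance = 1.69 + 1.56 = 3.25; composite reliability = 0.9129.
Max component reliability = 0.8900.
Difference = 0.9129 − 0.8900 = 0.023.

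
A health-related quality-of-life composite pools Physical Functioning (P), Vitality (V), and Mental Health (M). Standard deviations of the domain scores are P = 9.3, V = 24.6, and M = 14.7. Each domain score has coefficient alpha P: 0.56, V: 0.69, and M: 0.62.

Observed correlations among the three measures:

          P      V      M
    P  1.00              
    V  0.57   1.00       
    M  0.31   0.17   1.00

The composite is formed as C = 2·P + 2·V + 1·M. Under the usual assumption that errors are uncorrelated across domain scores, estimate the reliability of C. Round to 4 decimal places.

Var(C) = 2²·9.3² + 2²·24.6² + 14.7² + 2·[4·9.3·24.6·0.57 + 2·9.3·14.7·0.31 + 2·24.6·14.7·0.17] = 2982.69 + 1458.66 = 4441.35.
Under uncorrelated errors the observed covariances equal the true-score covariances, so only the own-variance terms attenuate.
True-score variance = [2²·9.3²·0.56 + 2²·24.6²·0.69 + 14.7²·0.62] + 1458.66 = 1997.96 + 1458.66 = 3456.61.
Reliability = 3456.61 / 4441.35 = 0.7783.

0.7783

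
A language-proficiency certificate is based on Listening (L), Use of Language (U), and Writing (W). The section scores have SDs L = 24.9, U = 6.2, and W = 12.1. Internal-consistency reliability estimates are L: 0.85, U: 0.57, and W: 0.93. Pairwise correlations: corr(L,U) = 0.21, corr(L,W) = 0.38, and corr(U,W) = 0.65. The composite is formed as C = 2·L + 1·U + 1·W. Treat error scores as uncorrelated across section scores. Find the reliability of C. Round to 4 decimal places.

0.8810

Var(C) = 2²·24.9² + 6.2² + 12.1² + 2·[2·24.9·6.2·0.21 + 2·24.9·12.1·0.38 + 6.2·12.1·0.65] = 2664.89 + 685.166 = 3350.06.
With uncorrelated errors the cross-covariances are all true-score covariance, so they carry over unchanged; only the diagonal terms shrink to ρᵢσᵢ².
True-score variance = [2²·24.9²·0.85 + 6.2²·0.57 + 12.1²·0.93] + 685.166 = 2266.11 + 685.166 = 2951.27.
Reliability = 2951.27 / 3350.06 = 0.8810.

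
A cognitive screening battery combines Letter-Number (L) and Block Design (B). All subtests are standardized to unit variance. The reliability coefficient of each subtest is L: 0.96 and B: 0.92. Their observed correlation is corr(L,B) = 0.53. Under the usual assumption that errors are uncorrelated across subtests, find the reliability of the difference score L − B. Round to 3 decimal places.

0.872

Var(L−B) = 1 + 1 − 2·0.53 = 2 − 1.06 = 0.94.
With uncorrelated errors the cross-covariances are all true-score covariance, so they carry over unchanged; only the diagonal terms shrink to ρᵢσᵢ².
True-score variance = [0.96 + 0.92] − 1.06 = 1.88 − 1.06 = 0.82.
Reliability = 0.82 / 0.94 = 0.872.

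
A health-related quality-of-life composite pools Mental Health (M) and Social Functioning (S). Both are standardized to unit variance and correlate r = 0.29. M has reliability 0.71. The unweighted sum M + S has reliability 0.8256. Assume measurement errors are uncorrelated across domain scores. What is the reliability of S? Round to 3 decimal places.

0.840

Var(M+S) = 2 + 2·0.29 = 2.580.
True-score variance = ρ_M + ρ_S + 2·0.29, so 0.8256 = (0.71 + ρ_S + 0.58) / 2.580.
ρ_S = 0.8256·2.580 − 0.71 − 0.58 = 0.840.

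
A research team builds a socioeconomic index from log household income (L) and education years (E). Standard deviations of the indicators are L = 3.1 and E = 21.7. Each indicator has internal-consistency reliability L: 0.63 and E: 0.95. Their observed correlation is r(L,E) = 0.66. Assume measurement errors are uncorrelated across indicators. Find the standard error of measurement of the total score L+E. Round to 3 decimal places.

5.206

Var(total) = 480.5 + 88.7964 = 569.296.
True-score variance = 453.4 + 88.7964 = 542.196, so reliability = 0.9524.
Error variance = 569.296 − 542.196 = 27.1002; SEM = √27.1002 = 5.206.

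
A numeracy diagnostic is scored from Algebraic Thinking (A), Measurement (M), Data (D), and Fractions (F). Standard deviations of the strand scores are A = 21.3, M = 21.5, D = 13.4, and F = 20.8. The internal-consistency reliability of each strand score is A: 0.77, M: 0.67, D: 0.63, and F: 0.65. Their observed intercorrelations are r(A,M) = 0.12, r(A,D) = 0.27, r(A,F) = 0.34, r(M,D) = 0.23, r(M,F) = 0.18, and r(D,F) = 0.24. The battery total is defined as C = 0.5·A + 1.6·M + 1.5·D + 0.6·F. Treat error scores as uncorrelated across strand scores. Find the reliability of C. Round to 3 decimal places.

Var(C) = 0.5²·21.3² + 1.6²·21.5² + 1.5²·13.4² + 0.6²·20.8² + 2·[0.8·21.3·21.5·0.12 + 0.75·21.3·13.4·0.27 + 0.3·21.3·20.8·0.34 + 2.4·21.5·13.4·0.23 + 0.96·21.5·20.8·0.18 + 0.9·13.4·20.8·0.24] = 1856.54 + 886.923 = 2743.47.
With uncorrelated errors the cross-covariances are all true-score covariance, so they carry over unchanged; only the diagonal terms shrink to ρᵢσᵢ².
True-score variance = [0.5²·21.3²·0.77 + 1.6²·21.5²·0.67 + 1.5²·13.4²·0.63 + 0.6²·20.8²·0.65] + 886.923 = 1235.95 + 886.923 = 2122.87.
Reliability = 2122.87 / 2743.47 = 0.774.

0.774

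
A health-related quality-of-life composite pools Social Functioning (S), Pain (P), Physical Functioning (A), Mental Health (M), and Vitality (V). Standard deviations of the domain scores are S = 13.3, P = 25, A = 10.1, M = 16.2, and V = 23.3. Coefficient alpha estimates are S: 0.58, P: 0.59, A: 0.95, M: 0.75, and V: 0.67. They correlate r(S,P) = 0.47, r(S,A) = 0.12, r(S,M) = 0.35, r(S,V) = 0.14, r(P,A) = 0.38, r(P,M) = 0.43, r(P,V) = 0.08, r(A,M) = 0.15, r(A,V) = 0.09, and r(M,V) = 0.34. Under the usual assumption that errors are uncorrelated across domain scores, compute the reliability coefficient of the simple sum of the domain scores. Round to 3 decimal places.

0.823

Var(S+P+A+M+V) = 13.3² + 25² + 10.1² + 16.2² + 23.3² + 2·[13.3·25·0.47 + 13.3·10.1·0.12 + 13.3·16.2·0.35 + 13.3·23.3·0.14 + 25·10.1·0.38 + 25·16.2·0.43 + 25·23.3·0.08 + 10.1·16.2·0.15 + 10.1·23.3·0.09 + 16.2·23.3·0.34] = 1709.23 + 1563.9 = 3273.13.
With uncorrelated errors the cross-covariances are all true-score covariance, so they carry over unchanged; only the diagonal terms shrink to ρᵢσᵢ².
True-score variance = [13.3²·0.58 + 25²·0.59 + 10.1²·0.95 + 16.2²·0.75 + 23.3²·0.67] + 1563.9 = 1128.82 + 1563.9 = 2692.72.
Reliability = 2692.72 / 3273.13 = 0.823.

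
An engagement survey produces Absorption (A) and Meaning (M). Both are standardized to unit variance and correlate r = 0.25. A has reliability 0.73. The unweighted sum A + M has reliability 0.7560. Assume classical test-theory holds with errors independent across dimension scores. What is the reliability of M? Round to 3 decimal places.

0.660

Var(A+M) = 2 + 2·0.25 = 2.500.
True-score variance = ρ_A + ρ_M + 2·0.25, so 0.7560 = (0.73 + ρ_M + 0.50) / 2.500.
ρ_M = 0.7560·2.500 − 0.73 − 0.50 = 0.660.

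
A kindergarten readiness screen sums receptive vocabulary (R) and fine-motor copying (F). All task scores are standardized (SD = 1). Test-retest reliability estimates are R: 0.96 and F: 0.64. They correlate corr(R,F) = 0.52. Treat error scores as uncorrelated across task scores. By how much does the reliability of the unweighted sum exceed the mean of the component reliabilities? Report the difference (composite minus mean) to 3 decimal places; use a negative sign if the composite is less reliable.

Var(sum) = 2 + 1.04 = 3.04; true-score variance = 1.6 + 1.04 = 2.64; composite reliability = 0.8684.
Mean component reliability = 0.8000.
Difference = 0.8684 − 0.8000 = 0.068.

0.068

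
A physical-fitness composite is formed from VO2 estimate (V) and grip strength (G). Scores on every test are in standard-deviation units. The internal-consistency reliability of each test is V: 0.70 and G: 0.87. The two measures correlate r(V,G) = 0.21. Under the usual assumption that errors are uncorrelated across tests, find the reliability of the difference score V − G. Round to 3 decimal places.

Var(V−G) = 1 + 1 − 2·0.21 = 2 − 0.42 = 1.58.
With uncorrelated errors the cross-covariances are all true-score covariance, so they carry over unchanged; only the diagonal terms shrink to ρᵢσᵢ².
True-score variance = [0.70 + 0.87] − 0.42 = 1.57 − 0.42 = 1.15.
Reliability = 1.15 / 1.58 = 0.728.

0.728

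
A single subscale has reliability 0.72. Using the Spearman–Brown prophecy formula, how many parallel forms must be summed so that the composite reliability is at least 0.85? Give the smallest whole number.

3

k ≥ ρ*(1−ρ₁)/(ρ₁(1−ρ*)) = 0.85·0.28 / (0.72·0.15) = 2.204.
Smallest integer k = 3.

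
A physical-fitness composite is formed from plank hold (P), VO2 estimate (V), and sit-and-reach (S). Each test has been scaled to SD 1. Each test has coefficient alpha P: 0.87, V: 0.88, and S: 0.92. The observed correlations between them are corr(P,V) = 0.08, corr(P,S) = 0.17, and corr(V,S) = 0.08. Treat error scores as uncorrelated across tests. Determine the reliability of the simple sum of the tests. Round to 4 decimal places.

0.9098

Var(P+V+S) = 3 + 2·[0.08 + 0.17 + 0.08] = 3 + 0.66 = 3.66.
With uncorrelated errors the cross-covariances are all true-score covariance, so they carry over unchanged; only the diagonal terms shrink to ρᵢσᵢ².
True-score variance = [0.87 + 0.88 + 0.92] + 0.66 = 2.67 + 0.66 = 3.33.
Reliability = 3.33 / 3.66 = 0.9098.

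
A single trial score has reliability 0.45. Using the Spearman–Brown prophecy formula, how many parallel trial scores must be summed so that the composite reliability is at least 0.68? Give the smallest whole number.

3

k ≥ ρ*(1−ρ₁)/(ρ₁(1−ρ*)) = 0.68·0.55 / (0.45·0.32) = 2.597.
Smallest integer k = 3.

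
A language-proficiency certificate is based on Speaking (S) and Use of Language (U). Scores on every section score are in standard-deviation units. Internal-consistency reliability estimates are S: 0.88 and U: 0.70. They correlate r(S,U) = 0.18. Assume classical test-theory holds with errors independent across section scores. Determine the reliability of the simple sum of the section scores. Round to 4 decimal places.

0.8220

Var(S+U) = 2 + 2·[0.18] = 2 + 0.36 = 2.36.
Because errors are independent across components, Cov(Tᵢ,Tⱼ) = Cov(Xᵢ,Xⱼ); the off-diagonal part of the true-score variance is the same as above.
True-score variance = [0.88 + 0.70] + 0.36 = 1.58 + 0.36 = 1.94.
Reliability = 1.94 / 2.36 = 0.8220.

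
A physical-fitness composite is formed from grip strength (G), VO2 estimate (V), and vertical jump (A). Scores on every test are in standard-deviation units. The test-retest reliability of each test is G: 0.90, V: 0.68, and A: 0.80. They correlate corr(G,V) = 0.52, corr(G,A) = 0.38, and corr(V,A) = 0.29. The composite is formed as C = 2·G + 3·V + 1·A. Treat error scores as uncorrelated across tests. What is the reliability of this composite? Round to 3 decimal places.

0.852

Var(C) = 2² + 3² + 1 + 2·[6·0.52 + 2·0.38 + 3·0.29] = 14 + 9.5 = 23.5.
Under uncorrelated errors the observed covariances equal the true-score covariances, so only the own-variance terms attenuate.
True-score variance = [2²·0.90 + 3²·0.68 + 0.80] + 9.5 = 10.52 + 9.5 = 20.02.
Reliability = 20.02 / 23.5 = 0.852.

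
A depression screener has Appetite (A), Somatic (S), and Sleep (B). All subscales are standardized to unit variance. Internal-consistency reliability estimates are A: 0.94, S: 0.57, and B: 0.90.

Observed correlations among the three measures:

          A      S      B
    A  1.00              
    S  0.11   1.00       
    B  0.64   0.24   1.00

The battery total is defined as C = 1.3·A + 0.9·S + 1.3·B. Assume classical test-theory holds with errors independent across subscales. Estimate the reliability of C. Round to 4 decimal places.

0.9137

Var(C) = 1.3² + 0.9² + 1.3² + 2·[1.17·0.11 + 1.69·0.64 + 1.17·0.24] = 4.19 + 2.9822 = 7.1722.
Under uncorrelated errors the observed covariances equal the true-score covariances, so only the own-variance terms attenuate.
True-score variance = [1.3²·0.94 + 0.9²·0.57 + 1.3²·0.90] + 2.9822 = 3.5713 + 2.9822 = 6.5535.
Reliability = 6.5535 / 7.1722 = 0.9137.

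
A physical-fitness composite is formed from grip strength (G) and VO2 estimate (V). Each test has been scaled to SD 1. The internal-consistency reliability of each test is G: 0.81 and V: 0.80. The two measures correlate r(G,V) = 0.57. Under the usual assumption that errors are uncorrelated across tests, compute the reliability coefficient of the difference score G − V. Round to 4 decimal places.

Var(G−V) = 1 + 1 − 2·0.57 = 2 − 1.14 = 0.86.
Under uncorrelated errors the observed covariances equal the true-score covariances, so only the own-variance terms attenuate.
True-score variance = [0.81 + 0.80] − 1.14 = 1.61 − 1.14 = 0.47.
Reliability = 0.47 / 0.86 = 0.5465.

0.5465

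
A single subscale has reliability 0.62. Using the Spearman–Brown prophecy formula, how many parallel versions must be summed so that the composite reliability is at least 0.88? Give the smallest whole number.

k ≥ ρ*(1−ρ₁)/(ρ₁(1−ρ*)) = 0.88·0.38 / (0.62·0.12) = 4.495.
Smallest integer k = 5.

5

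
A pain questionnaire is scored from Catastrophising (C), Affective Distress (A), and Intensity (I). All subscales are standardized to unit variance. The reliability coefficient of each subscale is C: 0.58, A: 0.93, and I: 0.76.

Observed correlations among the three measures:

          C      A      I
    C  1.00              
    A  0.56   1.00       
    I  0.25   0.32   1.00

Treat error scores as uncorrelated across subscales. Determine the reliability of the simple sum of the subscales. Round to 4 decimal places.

Var(C+A+I) = 3 + 2·[0.56 + 0.25 + 0.32] = 3 + 2.26 = 5.26.
Because errors are independent across components, Cov(Tᵢ,Tⱼ) = Cov(Xᵢ,Xⱼ); the off-diagonal part of the true-score variance is the same as above.
True-score variance = [0.58 + 0.93 + 0.76] + 2.26 = 2.27 + 2.26 = 4.53.
Reliability = 4.53 / 5.26 = 0.8612.

0.8612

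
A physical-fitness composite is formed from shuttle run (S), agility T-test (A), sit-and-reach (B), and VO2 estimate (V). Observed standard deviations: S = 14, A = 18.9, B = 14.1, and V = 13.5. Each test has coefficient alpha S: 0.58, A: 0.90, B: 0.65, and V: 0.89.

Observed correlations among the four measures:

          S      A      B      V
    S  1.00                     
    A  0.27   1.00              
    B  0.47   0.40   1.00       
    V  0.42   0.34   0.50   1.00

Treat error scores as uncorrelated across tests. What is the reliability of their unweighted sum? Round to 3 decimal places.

Var(S+A+B+V) = 14² + 18.9² + 14.1² + 13.5² + 2·[14·18.9·0.27 + 14·14.1·0.47 + 14·13.5·0.42 + 18.9·14.1·0.40 + 18.9·13.5·0.34 + 14.1·13.5·0.50] = 934.27 + 1064.24 = 1998.51.
With uncorrelated errors the cross-covariances are all true-score covariance, so they carry over unchanged; only the diagonal terms shrink to ρᵢσᵢ².
True-score variance = [14²·0.58 + 18.9²·0.90 + 14.1²·0.65 + 13.5²·0.89] + 1064.24 = 726.598 + 1064.24 = 1790.84.
Reliability = 1790.84 / 1998.51 = 0.896.

0.896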